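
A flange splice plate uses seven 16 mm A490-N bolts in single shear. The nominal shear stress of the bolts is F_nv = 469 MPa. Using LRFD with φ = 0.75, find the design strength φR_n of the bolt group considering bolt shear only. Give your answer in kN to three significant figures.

A_b = π × 16² / 4 = 201.1 mm².
R_n = F_nv · A_b · n · n_s = 469 × 201.1 × 7 × 1 / 1000 = 660.1 kN.
Design strength φR_n = 0.75 × 660.1 = 495 kN.

495 kN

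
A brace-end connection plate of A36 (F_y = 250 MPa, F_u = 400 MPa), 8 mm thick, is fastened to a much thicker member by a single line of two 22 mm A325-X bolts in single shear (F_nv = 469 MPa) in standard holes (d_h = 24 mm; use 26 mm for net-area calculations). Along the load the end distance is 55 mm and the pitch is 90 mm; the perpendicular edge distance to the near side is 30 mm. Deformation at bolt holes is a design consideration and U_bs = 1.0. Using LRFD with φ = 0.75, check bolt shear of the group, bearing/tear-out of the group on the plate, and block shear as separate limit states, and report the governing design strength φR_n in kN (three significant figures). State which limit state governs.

171 kN (block shear governs)

Bolt shear: A_b = π·22²/4 = 380.1 mm²; R_n = 469 × 380.1 × 2 × 1 / 1000 = 356.6 kN → 0.75 × 356.6 = 267 kN.
Bearing: edge l_c = 43, r_n = 165.1 kN; interior l_c = 66, r_n = 169 kN; R_n = 165.1 + 1·169 = 334.1 kN → 251 kN.
Block shear: A_gv = 1160, A_nv = 848, A_nt = 136 mm²; R_n = min(0.6F_uA_nv, 0.6F_yA_gv) + U_bs·F_u·A_nt = 228.4 kN → 171 kN.
Block shear governs: 171 kN.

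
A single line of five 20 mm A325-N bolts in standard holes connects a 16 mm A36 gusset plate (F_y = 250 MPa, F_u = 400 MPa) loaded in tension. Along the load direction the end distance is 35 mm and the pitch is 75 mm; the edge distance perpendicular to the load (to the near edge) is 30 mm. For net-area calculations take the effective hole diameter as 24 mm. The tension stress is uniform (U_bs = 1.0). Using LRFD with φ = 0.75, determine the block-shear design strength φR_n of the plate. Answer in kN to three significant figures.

Shear plane L_v = 35 + 4·75 = 335 mm; A_gv = 335 × 16 = 5360 mm².
A_nv = (335 − 4.5·24) × 16 = 3632 mm².
A_nt = (30 − 0.5·24) × 16 = 288 mm².
0.6 F_u A_nv = 871.7 kN; 0.6 F_y A_gv = 804 kN → shear yielding governs the shear term.
R_n = 804 + 1.0 × 400 × 288 / 1000 = 919.2 kN.
Design strength φR_n = 0.75 × 919.2 = 689 kN.

689 kN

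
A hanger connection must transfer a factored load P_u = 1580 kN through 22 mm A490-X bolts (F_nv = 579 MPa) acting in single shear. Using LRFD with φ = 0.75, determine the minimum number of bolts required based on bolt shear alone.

A_b = π·22²/4 = 380.1 mm².
Per-bolt design strength φR_n = 0.75 × 579 × 380.1 × 1 / 1000 = 165.1 kN.
n ≥ 1580 / 165.1 = 9.572 → use 10 bolts.

10 bolts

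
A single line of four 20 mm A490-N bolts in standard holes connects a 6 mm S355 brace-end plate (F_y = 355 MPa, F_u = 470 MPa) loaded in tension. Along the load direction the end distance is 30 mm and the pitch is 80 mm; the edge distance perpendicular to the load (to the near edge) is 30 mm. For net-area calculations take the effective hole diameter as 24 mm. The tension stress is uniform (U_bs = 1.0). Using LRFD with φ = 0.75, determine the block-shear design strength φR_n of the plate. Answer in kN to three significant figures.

Shear plane L_v = 30 + 3·80 = 270 mm; A_gv = 270 × 6 = 1620 mm².
A_nv = (270 − 3.5·24) × 6 = 1116 mm².
A_nt = (30 − 0.5·24) × 6 = 108 mm².
0.6 F_u A_nv = 314.7 kN; 0.6 F_y A_gv = 345.1 kN → shear rupture governs the shear term.
R_n = 314.7 + 1.0 × 470 × 108 / 1000 = 365.5 kN.
Design strength φR_n = 0.75 × 365.5 = 274 kN.

274 kN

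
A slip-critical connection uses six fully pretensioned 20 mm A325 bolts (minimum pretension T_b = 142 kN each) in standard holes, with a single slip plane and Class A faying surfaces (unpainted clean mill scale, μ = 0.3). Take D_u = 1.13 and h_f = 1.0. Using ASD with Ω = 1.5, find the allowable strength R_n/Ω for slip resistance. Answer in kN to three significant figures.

193 kN

R_n = μ · D_u · h_f · T_b · n_s · n_b = 0.3 × 1.13 × 1.0 × 142 × 1 × 6 = 288.8 kN.
Allowable strength R_n/Ω = 288.8 / 1.5 = 193 kN.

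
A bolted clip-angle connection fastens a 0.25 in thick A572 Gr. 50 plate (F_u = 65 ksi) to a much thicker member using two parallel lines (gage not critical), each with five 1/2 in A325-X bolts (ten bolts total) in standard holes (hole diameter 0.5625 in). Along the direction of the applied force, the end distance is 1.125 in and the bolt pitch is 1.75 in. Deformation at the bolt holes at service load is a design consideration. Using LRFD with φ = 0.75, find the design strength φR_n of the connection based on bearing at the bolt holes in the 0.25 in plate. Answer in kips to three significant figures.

142 kips

Per bolt r_n = 1.2 l_c t F_u ≤ 2.4 d t F_u; upper limit = 2.4 × 0.5 × 0.25 × 65 = 19.5 kips.
Edge bolt: l_c = 1.125 − 0.5625/2 = 0.8438 in → 1.2 × 0.8438 × 0.25 × 65 = 16.45 → r_n = 16.45 kips.
Interior bolts: l_c = 1.75 − 0.5625 = 1.188 in → 1.2 × 1.188 × 0.25 × 65 = 23.16 → r_n = 19.5 kips.
R_n = 2 × 16.45 + 8 × 19.5 = 188.9 kips.
Design strength φR_n = 0.75 × 188.9 = 142 kips.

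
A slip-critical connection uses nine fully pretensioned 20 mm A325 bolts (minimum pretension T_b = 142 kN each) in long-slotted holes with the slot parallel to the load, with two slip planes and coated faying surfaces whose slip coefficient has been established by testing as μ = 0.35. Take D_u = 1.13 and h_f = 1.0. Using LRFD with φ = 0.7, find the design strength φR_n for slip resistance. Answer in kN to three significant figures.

R_n = μ · D_u · h_f · T_b · n_s · n_b = 0.35 × 1.13 × 1.0 × 142 × 2 × 9 = 1011 kN.
Design strength φR_n = 0.7 × 1011 = 708 kN.

708 kN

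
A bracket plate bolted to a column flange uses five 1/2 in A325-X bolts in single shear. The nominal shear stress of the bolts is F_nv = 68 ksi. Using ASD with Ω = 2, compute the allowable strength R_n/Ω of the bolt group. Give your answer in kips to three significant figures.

A_b = π × 0.5² / 4 = 0.1963 in².
R_n = F_nv · A_b · n · n_s = 68 × 0.1963 × 5 × 1 = 66.76 kips.
Allowable strength R_n/Ω = 66.76 / 2 = 33.4 kips.

33.4 kips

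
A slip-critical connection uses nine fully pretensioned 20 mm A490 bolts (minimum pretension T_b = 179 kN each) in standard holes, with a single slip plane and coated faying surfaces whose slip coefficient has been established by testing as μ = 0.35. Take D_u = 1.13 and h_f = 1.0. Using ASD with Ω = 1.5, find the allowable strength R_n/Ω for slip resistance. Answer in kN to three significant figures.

R_n = μ · D_u · h_f · T_b · n_s · n_b = 0.35 × 1.13 × 1.0 × 179 × 1 × 9 = 637.2 kN.
Allowable strength R_n/Ω = 637.2 / 1.5 = 425 kN.

425 kN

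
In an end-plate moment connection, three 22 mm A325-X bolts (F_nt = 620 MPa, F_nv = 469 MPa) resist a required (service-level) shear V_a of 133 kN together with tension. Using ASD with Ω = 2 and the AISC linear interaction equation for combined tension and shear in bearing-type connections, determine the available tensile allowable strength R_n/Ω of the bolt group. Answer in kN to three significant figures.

A_b = π·22²/4 = 380.1 mm²; f_rv = 133 × 1000 / (3 × 380.1) = 116.6 MPa.
F'_nt = 1.3 F_nt − (Ω F_nt / F_nv) f_rv = 1.3·620 − (2·620/469)·116.6 = 497.6 MPa, capped at F_nt → F'_nt = 497.6 MPa.
R_n = F'_nt · A_b · n = 497.6 × 380.1 × 3 / 1000 = 567.5 kN.
Allowable strength R_n/Ω = 567.5 / 2 = 284 kN.

284 kN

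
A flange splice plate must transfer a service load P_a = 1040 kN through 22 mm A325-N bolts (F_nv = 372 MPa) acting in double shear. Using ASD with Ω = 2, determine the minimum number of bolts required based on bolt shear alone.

A_b = π·22²/4 = 380.1 mm².
Per-bolt allowable strength R_n/Ω = 372 × 380.1 × 2 / 1000 / 2 = 141.4 kN.
n ≥ 1040 / 141.4 = 7.355 → use 8 bolts.

8 bolts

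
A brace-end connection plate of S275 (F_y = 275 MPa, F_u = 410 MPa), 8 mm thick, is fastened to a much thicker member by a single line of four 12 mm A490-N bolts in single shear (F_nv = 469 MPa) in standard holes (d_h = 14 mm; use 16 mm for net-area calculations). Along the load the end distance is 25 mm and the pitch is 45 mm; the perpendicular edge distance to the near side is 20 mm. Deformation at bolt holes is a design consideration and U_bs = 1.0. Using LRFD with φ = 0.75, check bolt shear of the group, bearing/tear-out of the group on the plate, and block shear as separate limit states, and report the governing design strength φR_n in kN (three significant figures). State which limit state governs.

Bolt shear: A_b = π·12²/4 = 113.1 mm²; R_n = 469 × 113.1 × 4 × 1 / 1000 = 212.2 kN → 0.75 × 212.2 = 159 kN.
Bearing: edge l_c = 18, r_n = 70.85 kN; interior l_c = 31, r_n = 94.46 kN; R_n = 70.85 + 3·94.46 = 354.2 kN → 266 kN.
Block shear: A_gv = 1280, A_nv = 832, A_nt = 96 mm²; R_n = min(0.6F_uA_nv, 0.6F_yA_gv) + U_bs·F_u·A_nt = 244 kN → 183 kN.
Bolt shear governs: 159 kN.

159 kN (bolt shear governs)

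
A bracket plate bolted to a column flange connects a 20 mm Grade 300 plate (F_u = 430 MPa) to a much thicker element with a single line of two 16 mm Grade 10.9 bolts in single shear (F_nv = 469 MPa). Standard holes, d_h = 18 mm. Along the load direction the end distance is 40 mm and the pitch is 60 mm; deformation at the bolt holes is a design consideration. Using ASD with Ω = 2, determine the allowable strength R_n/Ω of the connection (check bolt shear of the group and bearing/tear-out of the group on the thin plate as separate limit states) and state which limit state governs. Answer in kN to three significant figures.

Bolt shear: A_b = π·16²/4 = 201.1 mm²; R_n = 469 × 201.1 × 2 × 1 / 1000 = 188.6 kN → 188.6 / 2 = 94.3 kN.
Bearing (1.2 l_c t F_u ≤ 2.4 d t F_u): upper limit = 2.4·16·20·430 / 1000 = 330.2 kN.
  Edge l_c = 40 − 18/2 = 31 → r_n = 319.9 kN; interior l_c = 60 − 18 = 42 → r_n = 330.2 kN.
  R_n,bearing = 1·319.9 + 1·330.2 = 650.2 kN → 650.2 / 2 = 325 kN.
Bolt shear governs: 94.3 kN.

94.3 kN (bolt shear governs)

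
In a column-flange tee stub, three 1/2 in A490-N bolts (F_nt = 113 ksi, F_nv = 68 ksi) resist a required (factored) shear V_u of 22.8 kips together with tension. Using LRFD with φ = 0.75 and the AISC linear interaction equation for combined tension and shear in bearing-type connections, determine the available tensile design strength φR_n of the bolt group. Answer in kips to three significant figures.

A_b = π·0.5²/4 = 0.1963 in²; f_rv = 22.8 / (3 × 0.1963) = 38.71 ksi.
F'_nt = 1.3 F_nt − (F_nt / φF_nv) f_rv = 1.3·113 − (113/(0.75·68))·38.71 = 61.14 ksi, capped at F_nt → F'_nt = 61.14 ksi.
R_n = F'_nt · A_b · n = 61.14 × 0.1963 × 3 = 36.01 kips.
Design strength φR_n = 0.75 × 36.01 = 27 kips.

27 kips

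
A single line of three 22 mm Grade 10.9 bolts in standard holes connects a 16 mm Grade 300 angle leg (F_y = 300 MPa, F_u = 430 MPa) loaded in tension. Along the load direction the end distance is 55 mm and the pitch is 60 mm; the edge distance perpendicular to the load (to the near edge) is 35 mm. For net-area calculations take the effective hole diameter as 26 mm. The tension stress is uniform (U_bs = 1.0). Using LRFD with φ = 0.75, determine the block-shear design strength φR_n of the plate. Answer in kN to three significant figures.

454 kN

Shear plane L_v = 55 + 2·60 = 175 mm; A_gv = 175 × 16 = 2800 mm².
A_nv = (175 − 2.5·26) × 16 = 1760 mm².
A_nt = (35 − 0.5·26) × 16 = 352 mm².
0.6 F_u A_nv = 454.1 kN; 0.6 F_y A_gv = 504 kN → shear rupture governs the shear term.
R_n = 454.1 + 1.0 × 430 × 352 / 1000 = 605.4 kN.
Design strength φR_n = 0.75 × 605.4 = 454 kN.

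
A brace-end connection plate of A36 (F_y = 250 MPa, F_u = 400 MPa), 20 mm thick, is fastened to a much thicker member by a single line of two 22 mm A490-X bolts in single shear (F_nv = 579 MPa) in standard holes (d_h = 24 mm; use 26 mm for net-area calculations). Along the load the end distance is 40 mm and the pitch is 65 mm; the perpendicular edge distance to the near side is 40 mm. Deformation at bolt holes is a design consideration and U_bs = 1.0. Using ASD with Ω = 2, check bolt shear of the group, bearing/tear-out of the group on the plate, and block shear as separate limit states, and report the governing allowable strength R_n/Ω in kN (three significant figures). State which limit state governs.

220 kN (bolt shear governs)

Bolt shear: A_b = π·22²/4 = 380.1 mm²; R_n = 579 × 380.1 × 2 × 1 / 1000 = 440.2 kN → 440.2 / 2 = 220 kN.
Bearing: edge l_c = 28, r_n = 268.8 kN; interior l_c = 41, r_n = 393.6 kN; R_n = 268.8 + 1·393.6 = 662.4 kN → 331 kN.
Block shear: A_gv = 2100, A_nv = 1320, A_nt = 540 mm²; R_n = min(0.6F_uA_nv, 0.6F_yA_gv) + U_bs·F_u·A_nt = 531 kN → 266 kN.
Bolt shear governs: 220 kN.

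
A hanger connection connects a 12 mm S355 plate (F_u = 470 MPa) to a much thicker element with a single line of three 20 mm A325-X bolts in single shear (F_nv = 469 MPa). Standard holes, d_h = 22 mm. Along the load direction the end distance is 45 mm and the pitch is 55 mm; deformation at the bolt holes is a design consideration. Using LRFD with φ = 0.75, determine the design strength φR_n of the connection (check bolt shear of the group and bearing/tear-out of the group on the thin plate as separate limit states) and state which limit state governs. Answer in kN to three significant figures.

Bolt shear: A_b = π·20²/4 = 314.2 mm²; R_n = 469 × 314.2 × 3 × 1 / 1000 = 442 kN → 0.75 × 442 = 332 kN.
Bearing (1.2 l_c t F_u ≤ 2.4 d t F_u): upper limit = 2.4·20·12·470 / 1000 = 270.7 kN.
  Edge l_c = 45 − 22/2 = 34 → r_n = 230.1 kN; interior l_c = 55 − 22 = 33 → r_n = 223.3 kN.
  R_n,bearing = 1·230.1 + 2·223.3 = 676.8 kN → 0.75 × 676.8 = 508 kN.
Bolt shear governs: 332 kN.

332 kN (bolt shear governs)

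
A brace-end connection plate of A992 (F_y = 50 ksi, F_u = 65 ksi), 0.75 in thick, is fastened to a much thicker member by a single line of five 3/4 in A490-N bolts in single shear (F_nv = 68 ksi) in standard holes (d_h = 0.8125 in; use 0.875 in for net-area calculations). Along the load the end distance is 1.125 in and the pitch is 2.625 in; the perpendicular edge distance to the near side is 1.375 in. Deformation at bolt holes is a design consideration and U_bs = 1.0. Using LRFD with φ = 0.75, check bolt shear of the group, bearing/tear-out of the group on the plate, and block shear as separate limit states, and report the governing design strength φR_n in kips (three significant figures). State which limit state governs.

Bolt shear: A_b = π·0.75²/4 = 0.4418 in²; R_n = 68 × 0.4418 × 5 × 1 = 150.2 kips → 0.75 × 150.2 = 113 kips.
Bearing: edge l_c = 0.7188, r_n = 42.05 kips; interior l_c = 1.812, r_n = 87.75 kips; R_n = 42.05 + 4·87.75 = 393 kips → 295 kips.
Block shear: A_gv = 8.719, A_nv = 5.766, A_nt = 0.7031 in²; R_n = min(0.6F_uA_nv, 0.6F_yA_gv) + U_bs·F_u·A_nt = 270.6 kips → 203 kips.
Bolt shear governs: 113 kips.

113 kips (bolt shear governs)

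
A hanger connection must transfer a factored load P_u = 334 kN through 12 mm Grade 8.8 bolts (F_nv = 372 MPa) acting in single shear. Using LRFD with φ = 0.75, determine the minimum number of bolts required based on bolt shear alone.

A_b = π·12²/4 = 113.1 mm².
Per-bolt design strength φR_n = 0.75 × 372 × 113.1 × 1 / 1000 = 31.55 kN.
n ≥ 334 / 31.55 = 10.58 → use 11 bolts.

11 bolts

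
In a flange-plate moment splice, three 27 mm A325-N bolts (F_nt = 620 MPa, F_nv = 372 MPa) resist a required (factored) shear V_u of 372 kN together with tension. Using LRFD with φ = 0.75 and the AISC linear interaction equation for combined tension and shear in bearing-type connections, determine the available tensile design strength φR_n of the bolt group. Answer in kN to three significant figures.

418 kN

A_b = π·27²/4 = 572.6 mm²; f_rv = 372 × 1000 / (3 × 572.6) = 216.6 MPa.
F'_nt = 1.3 F_nt − (F_nt / φF_nv) f_rv = 1.3·620 − (620/(0.75·372))·216.6 = 324.7 MPa, capped at F_nt → F'_nt = 324.7 MPa.
R_n = F'_nt · A_b · n = 324.7 × 572.6 × 3 / 1000 = 557.8 kN.
Design strength φR_n = 0.75 × 557.8 = 418 kN.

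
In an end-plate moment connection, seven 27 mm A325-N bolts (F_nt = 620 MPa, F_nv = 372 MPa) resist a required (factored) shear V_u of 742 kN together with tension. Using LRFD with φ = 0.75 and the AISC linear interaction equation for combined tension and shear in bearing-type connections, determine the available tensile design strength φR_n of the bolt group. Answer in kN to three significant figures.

1190 kN

A_b = π·27²/4 = 572.6 mm²; f_rv = 742 × 1000 / (7 × 572.6) = 185.1 MPa.
F'_nt = 1.3 F_nt − (F_nt / φF_nv) f_rv = 1.3·620 − (620/(0.75·372))·185.1 = 394.6 MPa, capped at F_nt → F'_nt = 394.6 MPa.
R_n = F'_nt · A_b · n = 394.6 × 572.6 × 7 / 1000 = 1581 kN.
Design strength φR_n = 0.75 × 1581 = 1190 kN.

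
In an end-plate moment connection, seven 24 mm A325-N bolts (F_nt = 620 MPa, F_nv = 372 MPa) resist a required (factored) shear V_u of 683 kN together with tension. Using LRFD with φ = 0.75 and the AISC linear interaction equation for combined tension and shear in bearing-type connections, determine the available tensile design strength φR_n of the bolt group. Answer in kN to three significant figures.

A_b = π·24²/4 = 452.4 mm²; f_rv = 683 × 1000 / (7 × 452.4) = 215.7 MPa.
F'_nt = 1.3 F_nt − (F_nt / φF_nv) f_rv = 1.3·620 − (620/(0.75·372))·215.7 = 326.7 MPa, capped at F_nt → F'_nt = 326.7 MPa.
R_n = F'_nt · A_b · n = 326.7 × 452.4 × 7 / 1000 = 1035 kN.
Design strength φR_n = 0.75 × 1035 = 776 kN.

776 kN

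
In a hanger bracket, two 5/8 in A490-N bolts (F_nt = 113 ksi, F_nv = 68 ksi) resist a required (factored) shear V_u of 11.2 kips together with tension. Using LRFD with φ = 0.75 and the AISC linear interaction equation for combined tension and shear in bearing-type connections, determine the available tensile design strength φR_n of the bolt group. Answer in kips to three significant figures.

49 kips

A_b = π·0.625²/4 = 0.3068 in²; f_rv = 11.2 / (2 × 0.3068) = 18.25 ksi.
F'_nt = 1.3 F_nt − (F_nt / φF_nv) f_rv = 1.3·113 − (113/(0.75·68))·18.25 = 106.5 ksi, capped at F_nt → F'_nt = 106.5 ksi.
R_n = F'_nt · A_b · n = 106.5 × 0.3068 × 2 = 65.32 kips.
Design strength φR_n = 0.75 × 65.32 = 49 kips.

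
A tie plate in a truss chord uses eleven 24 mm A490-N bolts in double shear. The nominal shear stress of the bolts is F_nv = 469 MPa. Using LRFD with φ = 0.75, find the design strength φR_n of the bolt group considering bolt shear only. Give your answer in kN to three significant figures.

A_b = π × 24² / 4 = 452.4 mm².
R_n = F_nv · A_b · n · n_s = 469 × 452.4 × 11 × 2 / 1000 = 4668 kN.
Design strength φR_n = 0.75 × 4668 = 3500 kN.

3500 kN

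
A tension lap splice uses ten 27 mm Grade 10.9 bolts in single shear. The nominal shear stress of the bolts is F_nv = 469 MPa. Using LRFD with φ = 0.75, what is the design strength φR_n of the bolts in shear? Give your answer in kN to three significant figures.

A_b = π × 27² / 4 = 572.6 mm².
R_n = F_nv · A_b · n · n_s = 469 × 572.6 × 10 × 1 / 1000 = 2685 kN.
Design strength φR_n = 0.75 × 2685 = 2010 kN.

2010 kN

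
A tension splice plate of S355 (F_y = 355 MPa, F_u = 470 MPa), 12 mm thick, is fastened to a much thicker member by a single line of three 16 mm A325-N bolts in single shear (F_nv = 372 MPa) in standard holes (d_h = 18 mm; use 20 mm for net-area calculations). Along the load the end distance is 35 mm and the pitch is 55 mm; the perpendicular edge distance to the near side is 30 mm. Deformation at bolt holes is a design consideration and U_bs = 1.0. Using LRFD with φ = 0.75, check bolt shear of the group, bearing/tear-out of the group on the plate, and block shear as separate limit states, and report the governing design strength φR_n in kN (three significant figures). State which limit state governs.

168 kN (bolt shear governs)

Bolt shear: A_b = π·16²/4 = 201.1 mm²; R_n = 372 × 201.1 × 3 × 1 / 1000 = 224.4 kN → 0.75 × 224.4 = 168 kN.
Bearing: edge l_c = 26, r_n = 176 kN; interior l_c = 37, r_n = 216.6 kN; R_n = 176 + 2·216.6 = 609.1 kN → 457 kN.
Block shear: A_gv = 1740, A_nv = 1140, A_nt = 240 mm²; R_n = min(0.6F_uA_nv, 0.6F_yA_gv) + U_bs·F_u·A_nt = 434.3 kN → 326 kN.
Bolt shear governs: 168 kN.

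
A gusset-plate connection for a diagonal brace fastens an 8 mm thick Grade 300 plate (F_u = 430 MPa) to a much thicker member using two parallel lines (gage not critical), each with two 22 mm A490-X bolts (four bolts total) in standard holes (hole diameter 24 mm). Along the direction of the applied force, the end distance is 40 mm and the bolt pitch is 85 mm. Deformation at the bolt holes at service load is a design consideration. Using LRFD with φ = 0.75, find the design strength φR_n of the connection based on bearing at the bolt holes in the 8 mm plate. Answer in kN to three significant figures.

Per bolt r_n = 1.2 l_c t F_u ≤ 2.4 d t F_u; upper limit = 2.4 × 22 × 8 × 430 / 1000 = 181.6 kN.
Edge bolt: l_c = 40 − 24/2 = 28 mm → 1.2 × 28 × 8 × 430 / 1000 = 115.6 → r_n = 115.6 kN.
Interior bolts: l_c = 85 − 24 = 61 mm → 1.2 × 61 × 8 × 430 / 1000 = 251.8 → r_n = 181.6 kN.
R_n = 2 × 115.6 + 2 × 181.6 = 594.4 kN.
Design strength φR_n = 0.75 × 594.4 = 446 kN.

446 kN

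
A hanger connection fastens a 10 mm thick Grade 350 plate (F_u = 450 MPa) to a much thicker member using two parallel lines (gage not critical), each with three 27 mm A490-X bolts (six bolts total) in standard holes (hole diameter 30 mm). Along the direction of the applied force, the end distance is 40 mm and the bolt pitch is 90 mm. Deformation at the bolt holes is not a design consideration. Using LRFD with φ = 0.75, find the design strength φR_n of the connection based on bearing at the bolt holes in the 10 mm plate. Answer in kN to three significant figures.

1350 kN

Per bolt r_n = 1.5 l_c t F_u ≤ 3.0 d t F_u; upper limit = 3.0 × 27 × 10 × 450 / 1000 = 364.5 kN.
Edge bolt: l_c = 40 − 30/2 = 25 mm → 1.5 × 25 × 10 × 450 / 1000 = 168.8 → r_n = 168.8 kN.
Interior bolts: l_c = 90 − 30 = 60 mm → 1.5 × 60 × 10 × 450 / 1000 = 405 → r_n = 364.5 kN.
R_n = 2 × 168.8 + 4 × 364.5 = 1796 kN.
Design strength φR_n = 0.75 × 1796 = 1350 kN.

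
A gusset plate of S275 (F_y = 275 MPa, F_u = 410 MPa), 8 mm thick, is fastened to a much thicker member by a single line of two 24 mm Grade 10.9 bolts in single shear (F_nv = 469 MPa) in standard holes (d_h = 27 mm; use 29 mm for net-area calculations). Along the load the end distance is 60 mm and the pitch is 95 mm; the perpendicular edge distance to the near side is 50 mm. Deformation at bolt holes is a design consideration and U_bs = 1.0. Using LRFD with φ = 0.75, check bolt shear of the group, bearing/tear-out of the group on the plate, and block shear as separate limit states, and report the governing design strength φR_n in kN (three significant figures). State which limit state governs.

Bolt shear: A_b = π·24²/4 = 452.4 mm²; R_n = 469 × 452.4 × 2 × 1 / 1000 = 424.3 kN → 0.75 × 424.3 = 318 kN.
Bearing: edge l_c = 46.5, r_n = 183 kN; interior l_c = 68, r_n = 188.9 kN; R_n = 183 + 1·188.9 = 372 kN → 279 kN.
Block shear: A_gv = 1240, A_nv = 892, A_nt = 284 mm²; R_n = min(0.6F_uA_nv, 0.6F_yA_gv) + U_bs·F_u·A_nt = 321 kN → 241 kN.
Block shear governs: 241 kN.

241 kN (block shear governs)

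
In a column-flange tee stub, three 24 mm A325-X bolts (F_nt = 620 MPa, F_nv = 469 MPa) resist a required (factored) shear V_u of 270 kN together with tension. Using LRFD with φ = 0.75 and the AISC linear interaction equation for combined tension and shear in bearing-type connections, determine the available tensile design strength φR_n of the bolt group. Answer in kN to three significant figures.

463 kN

A_b = π·24²/4 = 452.4 mm²; f_rv = 270 × 1000 / (3 × 452.4) = 198.9 MPa.
F'_nt = 1.3 F_nt − (F_nt / φF_nv) f_rv = 1.3·620 − (620/(0.75·469))·198.9 = 455.3 MPa, capped at F_nt → F'_nt = 455.3 MPa.
R_n = F'_nt · A_b · n = 455.3 × 452.4 × 3 / 1000 = 618 kN.
Design strength φR_n = 0.75 × 618 = 463 kN.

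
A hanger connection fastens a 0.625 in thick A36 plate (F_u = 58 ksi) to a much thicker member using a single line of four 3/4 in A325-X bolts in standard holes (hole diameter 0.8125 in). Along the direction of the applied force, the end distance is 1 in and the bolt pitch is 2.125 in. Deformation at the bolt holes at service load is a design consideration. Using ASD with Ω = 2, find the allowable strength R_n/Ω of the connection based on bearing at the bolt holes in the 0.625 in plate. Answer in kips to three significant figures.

98.6 kips

Per bolt r_n = 1.2 l_c t F_u ≤ 2.4 d t F_u; upper limit = 2.4 × 0.75 × 0.625 × 58 = 65.25 kips.
Edge bolt: l_c = 1 − 0.8125/2 = 0.5938 in → 1.2 × 0.5938 × 0.625 × 58 = 25.83 → r_n = 25.83 kips.
Interior bolts: l_c = 2.125 − 0.8125 = 1.312 in → 1.2 × 1.312 × 0.625 × 58 = 57.09 → r_n = 57.09 kips.
R_n = 1 × 25.83 + 3 × 57.09 = 197.1 kips.
Allowable strength R_n/Ω = 197.1 / 2 = 98.6 kips.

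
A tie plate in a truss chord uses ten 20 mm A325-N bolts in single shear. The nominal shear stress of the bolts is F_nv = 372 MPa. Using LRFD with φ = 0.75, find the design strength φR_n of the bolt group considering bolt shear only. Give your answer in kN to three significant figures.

A_b = π × 20² / 4 = 314.2 mm².
R_n = F_nv · A_b · n · n_s = 372 × 314.2 × 10 × 1 / 1000 = 1169 kN.
Design strength φR_n = 0.75 × 1169 = 877 kN.

877 kN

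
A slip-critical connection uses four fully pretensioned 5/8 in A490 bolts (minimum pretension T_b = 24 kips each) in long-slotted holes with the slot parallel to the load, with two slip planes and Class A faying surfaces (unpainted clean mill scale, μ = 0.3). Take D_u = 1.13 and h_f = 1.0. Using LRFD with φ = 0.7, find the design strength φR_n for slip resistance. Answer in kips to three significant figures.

45.6 kips

R_n = μ · D_u · h_f · T_b · n_s · n_b = 0.3 × 1.13 × 1.0 × 24 × 2 × 4 = 65.09 kips.
Design strength φR_n = 0.7 × 65.09 = 45.6 kips.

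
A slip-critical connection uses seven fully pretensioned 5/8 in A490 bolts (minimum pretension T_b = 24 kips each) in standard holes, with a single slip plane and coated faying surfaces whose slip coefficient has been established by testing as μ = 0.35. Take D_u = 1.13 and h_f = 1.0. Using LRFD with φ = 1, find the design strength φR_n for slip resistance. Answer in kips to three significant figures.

R_n = μ · D_u · h_f · T_b · n_s · n_b = 0.35 × 1.13 × 1.0 × 24 × 1 × 7 = 66.44 kips.
Design strength φR_n = 1 × 66.44 = 66.4 kips.

66.4 kips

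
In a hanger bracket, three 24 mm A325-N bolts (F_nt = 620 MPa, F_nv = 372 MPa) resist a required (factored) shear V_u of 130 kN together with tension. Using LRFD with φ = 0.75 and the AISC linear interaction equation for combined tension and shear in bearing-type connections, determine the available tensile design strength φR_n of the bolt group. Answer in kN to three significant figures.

A_b = π·24²/4 = 452.4 mm²; f_rv = 130 × 1000 / (3 × 452.4) = 95.79 MPa.
F'_nt = 1.3 F_nt − (F_nt / φF_nv) f_rv = 1.3·620 − (620/(0.75·372))·95.79 = 593.1 MPa, capped at F_nt → F'_nt = 593.1 MPa.
R_n = F'_nt · A_b · n = 593.1 × 452.4 × 3 / 1000 = 805 kN.
Design strength φR_n = 0.75 × 805 = 604 kN.

604 kN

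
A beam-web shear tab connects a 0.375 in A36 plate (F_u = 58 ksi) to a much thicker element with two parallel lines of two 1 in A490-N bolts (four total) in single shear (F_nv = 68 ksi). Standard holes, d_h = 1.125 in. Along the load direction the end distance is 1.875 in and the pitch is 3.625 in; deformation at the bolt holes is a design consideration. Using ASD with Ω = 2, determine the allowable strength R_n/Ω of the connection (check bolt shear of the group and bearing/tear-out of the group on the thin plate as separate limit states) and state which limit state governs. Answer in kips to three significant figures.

Bolt shear: A_b = π·1²/4 = 0.7854 in²; R_n = 68 × 0.7854 × 4 × 1 = 213.6 kips → 213.6 / 2 = 107 kips.
Bearing (1.2 l_c t F_u ≤ 2.4 d t F_u): upper limit = 2.4·1·0.375·58 = 52.2 kips.
  Edge l_c = 1.875 − 1.125/2 = 1.312 → r_n = 34.26 kips; interior l_c = 3.625 − 1.125 = 2.5 → r_n = 52.2 kips.
  R_n,bearing = 2·34.26 + 2·52.2 = 172.9 kips → 172.9 / 2 = 86.5 kips.
Bearing governs: 86.5 kips.

86.5 kips (bearing governs)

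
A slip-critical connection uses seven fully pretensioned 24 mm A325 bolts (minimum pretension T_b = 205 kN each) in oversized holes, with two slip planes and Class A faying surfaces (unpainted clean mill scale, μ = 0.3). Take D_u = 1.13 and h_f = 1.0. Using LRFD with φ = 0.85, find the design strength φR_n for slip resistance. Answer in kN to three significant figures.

R_n = μ · D_u · h_f · T_b · n_s · n_b = 0.3 × 1.13 × 1.0 × 205 × 2 × 7 = 972.9 kN.
Design strength φR_n = 0.85 × 972.9 = 827 kN.

827 kN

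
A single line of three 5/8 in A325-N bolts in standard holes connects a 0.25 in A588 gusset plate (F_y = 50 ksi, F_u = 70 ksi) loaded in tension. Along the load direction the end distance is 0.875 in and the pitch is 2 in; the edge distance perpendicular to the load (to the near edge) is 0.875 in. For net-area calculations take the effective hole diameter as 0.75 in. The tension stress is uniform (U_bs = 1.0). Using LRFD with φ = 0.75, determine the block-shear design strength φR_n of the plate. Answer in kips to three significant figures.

Shear plane L_v = 0.875 + 2·2 = 4.875 in; A_gv = 4.875 × 0.25 = 1.219 in².
A_nv = (4.875 − 2.5·0.75) × 0.25 = 0.75 in².
A_nt = (0.875 − 0.5·0.75) × 0.25 = 0.125 in².
0.6 F_u A_nv = 31.5 kips; 0.6 F_y A_gv = 36.56 kips → shear rupture governs the shear term.
R_n = 31.5 + 1.0 × 70 × 0.125 = 40.25 kips.
Design strength φR_n = 0.75 × 40.25 = 30.2 kips.

30.2 kips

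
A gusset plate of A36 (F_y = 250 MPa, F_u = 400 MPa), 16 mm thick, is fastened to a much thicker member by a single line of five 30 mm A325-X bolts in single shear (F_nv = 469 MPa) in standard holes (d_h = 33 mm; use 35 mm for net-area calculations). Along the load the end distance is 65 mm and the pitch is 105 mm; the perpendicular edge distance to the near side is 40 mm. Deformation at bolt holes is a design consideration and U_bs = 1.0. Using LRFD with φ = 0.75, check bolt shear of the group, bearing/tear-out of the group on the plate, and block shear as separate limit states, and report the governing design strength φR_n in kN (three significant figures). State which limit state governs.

Bolt shear: A_b = π·30²/4 = 706.9 mm²; R_n = 469 × 706.9 × 5 × 1 / 1000 = 1658 kN → 0.75 × 1658 = 1240 kN.
Bearing: edge l_c = 48.5, r_n = 372.5 kN; interior l_c = 72, r_n = 460.8 kN; R_n = 372.5 + 4·460.8 = 2216 kN → 1660 kN.
Block shear: A_gv = 7760, A_nv = 5240, A_nt = 360 mm²; R_n = min(0.6F_uA_nv, 0.6F_yA_gv) + U_bs·F_u·A_nt = 1308 kN → 981 kN.
Block shear governs: 981 kN.

981 kN (block shear governs)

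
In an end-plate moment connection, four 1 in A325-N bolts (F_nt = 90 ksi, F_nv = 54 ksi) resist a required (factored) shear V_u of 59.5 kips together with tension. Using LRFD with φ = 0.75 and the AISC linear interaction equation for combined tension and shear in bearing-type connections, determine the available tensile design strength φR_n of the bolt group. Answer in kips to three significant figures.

A_b = π·1²/4 = 0.7854 in²; f_rv = 59.5 / (4 × 0.7854) = 18.94 ksi.
F'_nt = 1.3 F_nt − (F_nt / φF_nv) f_rv = 1.3·90 − (90/(0.75·54))·18.94 = 74.91 ksi, capped at F_nt → F'_nt = 74.91 ksi.
R_n = F'_nt · A_b · n = 74.91 × 0.7854 × 4 = 235.3 kips.
Design strength φR_n = 0.75 × 235.3 = 177 kips.

177 kips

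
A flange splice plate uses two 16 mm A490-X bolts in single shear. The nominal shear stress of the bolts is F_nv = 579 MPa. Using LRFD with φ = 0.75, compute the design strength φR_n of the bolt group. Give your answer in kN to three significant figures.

175 kN

A_b = π × 16² / 4 = 201.1 mm².
R_n = F_nv · A_b · n · n_s = 579 × 201.1 × 2 × 1 / 1000 = 232.8 kN.
Design strength φR_n = 0.75 × 232.8 = 175 kN.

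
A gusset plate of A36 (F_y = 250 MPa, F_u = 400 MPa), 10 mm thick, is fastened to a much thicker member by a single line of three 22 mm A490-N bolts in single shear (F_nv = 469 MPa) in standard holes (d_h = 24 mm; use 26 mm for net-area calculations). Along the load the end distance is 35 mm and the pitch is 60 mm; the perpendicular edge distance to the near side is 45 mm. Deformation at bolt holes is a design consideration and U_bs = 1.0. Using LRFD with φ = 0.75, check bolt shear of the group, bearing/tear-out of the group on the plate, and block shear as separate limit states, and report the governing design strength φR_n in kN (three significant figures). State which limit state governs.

Bolt shear: A_b = π·22²/4 = 380.1 mm²; R_n = 469 × 380.1 × 3 × 1 / 1000 = 534.8 kN → 0.75 × 534.8 = 401 kN.
Bearing: edge l_c = 23, r_n = 110.4 kN; interior l_c = 36, r_n = 172.8 kN; R_n = 110.4 + 2·172.8 = 456 kN → 342 kN.
Block shear: A_gv = 1550, A_nv = 900, A_nt = 320 mm²; R_n = min(0.6F_uA_nv, 0.6F_yA_gv) + U_bs·F_u·A_nt = 344 kN → 258 kN.
Block shear governs: 258 kN.

258 kN (block shear governs)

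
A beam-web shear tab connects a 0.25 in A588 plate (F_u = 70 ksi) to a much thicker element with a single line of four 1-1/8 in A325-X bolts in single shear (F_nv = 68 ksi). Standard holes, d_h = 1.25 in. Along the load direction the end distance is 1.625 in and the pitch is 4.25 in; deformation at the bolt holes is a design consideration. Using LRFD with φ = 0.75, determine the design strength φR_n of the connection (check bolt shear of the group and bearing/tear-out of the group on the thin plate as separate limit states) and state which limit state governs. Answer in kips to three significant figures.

Bolt shear: A_b = π·1.125²/4 = 0.994 in²; R_n = 68 × 0.994 × 4 × 1 = 270.4 kips → 0.75 × 270.4 = 203 kips.
Bearing (1.2 l_c t F_u ≤ 2.4 d t F_u): upper limit = 2.4·1.125·0.25·70 = 47.25 kips.
  Edge l_c = 1.625 − 1.25/2 = 1 → r_n = 21 kips; interior l_c = 4.25 − 1.25 = 3 → r_n = 47.25 kips.
  R_n,bearing = 1·21 + 3·47.25 = 162.7 kips → 0.75 × 162.7 = 122 kips.
Bearing governs: 122 kips.

122 kips (bearing governs)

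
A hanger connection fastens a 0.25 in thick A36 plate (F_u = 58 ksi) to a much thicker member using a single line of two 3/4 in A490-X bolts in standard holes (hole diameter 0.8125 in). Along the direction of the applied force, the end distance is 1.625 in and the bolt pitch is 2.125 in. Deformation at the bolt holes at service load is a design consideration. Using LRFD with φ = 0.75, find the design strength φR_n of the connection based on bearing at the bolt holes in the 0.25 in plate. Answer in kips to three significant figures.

33 kips

Per bolt r_n = 1.2 l_c t F_u ≤ 2.4 d t F_u; upper limit = 2.4 × 0.75 × 0.25 × 58 = 26.1 kips.
Edge bolt: l_c = 1.625 − 0.8125/2 = 1.219 in → 1.2 × 1.219 × 0.25 × 58 = 21.21 → r_n = 21.21 kips.
Interior bolts: l_c = 2.125 − 0.8125 = 1.312 in → 1.2 × 1.312 × 0.25 × 58 = 22.84 → r_n = 22.84 kips.
R_n = 1 × 21.21 + 1 × 22.84 = 44.04 kips.
Design strength φR_n = 0.75 × 44.04 = 33 kips.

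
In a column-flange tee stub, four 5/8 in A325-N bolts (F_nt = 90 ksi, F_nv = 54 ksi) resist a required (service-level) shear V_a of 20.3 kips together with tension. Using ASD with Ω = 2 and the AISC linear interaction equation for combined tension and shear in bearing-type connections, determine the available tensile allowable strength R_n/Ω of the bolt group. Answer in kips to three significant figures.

38 kips

A_b = π·0.625²/4 = 0.3068 in²; f_rv = 20.3 / (4 × 0.3068) = 16.54 ksi.
F'_nt = 1.3 F_nt − (Ω F_nt / F_nv) f_rv = 1.3·90 − (2·90/54)·16.54 = 61.86 ksi, capped at F_nt → F'_nt = 61.86 ksi.
R_n = F'_nt · A_b · n = 61.86 × 0.3068 × 4 = 75.91 kips.
Allowable strength R_n/Ω = 75.91 / 2 = 38 kips.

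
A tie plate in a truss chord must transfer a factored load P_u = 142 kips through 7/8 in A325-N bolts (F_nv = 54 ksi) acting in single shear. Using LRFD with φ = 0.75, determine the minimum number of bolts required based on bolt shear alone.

6 bolts

A_b = π·0.875²/4 = 0.6013 in².
Per-bolt design strength φR_n = 0.75 × 54 × 0.6013 × 1 = 24.35 kips.
n ≥ 142 / 24.35 = 5.831 → use 6 bolts.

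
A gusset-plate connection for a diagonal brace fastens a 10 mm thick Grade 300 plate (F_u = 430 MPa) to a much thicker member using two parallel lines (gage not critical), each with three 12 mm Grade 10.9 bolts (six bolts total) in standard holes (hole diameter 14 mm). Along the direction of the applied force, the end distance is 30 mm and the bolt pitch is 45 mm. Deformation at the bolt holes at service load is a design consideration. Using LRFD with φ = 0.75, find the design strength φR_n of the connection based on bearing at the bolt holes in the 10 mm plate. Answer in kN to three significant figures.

Per bolt r_n = 1.2 l_c t F_u ≤ 2.4 d t F_u; upper limit = 2.4 × 12 × 10 × 430 / 1000 = 123.8 kN.
Edge bolt: l_c = 30 − 14/2 = 23 mm → 1.2 × 23 × 10 × 430 / 1000 = 118.7 → r_n = 118.7 kN.
Interior bolts: l_c = 45 − 14 = 31 mm → 1.2 × 31 × 10 × 430 / 1000 = 160 → r_n = 123.8 kN.
R_n = 2 × 118.7 + 4 × 123.8 = 732.7 kN.
Design strength φR_n = 0.75 × 732.7 = 550 kN.

550 kN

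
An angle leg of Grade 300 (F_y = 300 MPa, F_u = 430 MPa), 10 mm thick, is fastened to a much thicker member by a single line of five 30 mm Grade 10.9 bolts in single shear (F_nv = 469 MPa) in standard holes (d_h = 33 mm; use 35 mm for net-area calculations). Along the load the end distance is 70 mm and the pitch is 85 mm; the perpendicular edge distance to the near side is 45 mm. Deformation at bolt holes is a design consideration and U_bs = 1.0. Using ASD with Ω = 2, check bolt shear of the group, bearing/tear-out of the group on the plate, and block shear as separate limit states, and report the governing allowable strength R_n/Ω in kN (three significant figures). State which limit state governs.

Bolt shear: A_b = π·30²/4 = 706.9 mm²; R_n = 469 × 706.9 × 5 × 1 / 1000 = 1658 kN → 1658 / 2 = 829 kN.
Bearing: edge l_c = 53.5, r_n = 276.1 kN; interior l_c = 52, r_n = 268.3 kN; R_n = 276.1 + 4·268.3 = 1349 kN → 675 kN.
Block shear: A_gv = 4100, A_nv = 2525, A_nt = 275 mm²; R_n = min(0.6F_uA_nv, 0.6F_yA_gv) + U_bs·F_u·A_nt = 769.7 kN → 385 kN.
Block shear governs: 385 kN.

385 kN (block shear governs)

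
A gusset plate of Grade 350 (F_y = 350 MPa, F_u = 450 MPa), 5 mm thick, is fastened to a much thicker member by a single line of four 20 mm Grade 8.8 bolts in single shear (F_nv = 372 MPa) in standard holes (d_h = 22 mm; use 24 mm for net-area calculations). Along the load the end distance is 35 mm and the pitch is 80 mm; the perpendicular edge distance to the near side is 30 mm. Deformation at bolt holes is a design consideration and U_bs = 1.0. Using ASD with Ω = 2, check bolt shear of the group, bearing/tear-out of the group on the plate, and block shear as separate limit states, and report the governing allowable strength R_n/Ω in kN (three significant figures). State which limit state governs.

149 kN (block shear governs)

Bolt shear: A_b = π·20²/4 = 314.2 mm²; R_n = 372 × 314.2 × 4 × 1 / 1000 = 467.5 kN → 467.5 / 2 = 234 kN.
Bearing: edge l_c = 24, r_n = 64.8 kN; interior l_c = 58, r_n = 108 kN; R_n = 64.8 + 3·108 = 388.8 kN → 194 kN.
Block shear: A_gv = 1375, A_nv = 955, A_nt = 90 mm²; R_n = min(0.6F_uA_nv, 0.6F_yA_gv) + U_bs·F_u·A_nt = 298.4 kN → 149 kN.
Block shear governs: 149 kN.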